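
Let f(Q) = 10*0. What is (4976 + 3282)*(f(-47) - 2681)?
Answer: -22139698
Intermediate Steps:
f(Q) = 0
(4976 + 3282)*(f(-47) - 2681) = (4976 + 3282)*(0 - 2681) = 8258*(-2681) = -22139698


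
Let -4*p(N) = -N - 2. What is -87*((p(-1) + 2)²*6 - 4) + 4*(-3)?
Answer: -18453/8 ≈ -2306.6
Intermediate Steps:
p(N) = ½ + N/4 (p(N) = -(-N - 2)/4 = -(-2 - N)/4 = ½ + N/4)
-87*((p(-1) + 2)²*6 - 4) + 4*(-3) = -87*(((½ + (¼)*(-1)) + 2)²*6 - 4) + 4*(-3) = -87*(((½ - ¼) + 2)²*6 - 4) - 12 = -87*((¼ + 2)²*6 - 4) - 12 = -87*((9/4)²*6 - 4) - 12 = -87*((81/16)*6 - 4) - 12 = -87*(243/8 - 4) - 12 = -87*211/8 - 12 = -18357/8 - 12 = -18453/8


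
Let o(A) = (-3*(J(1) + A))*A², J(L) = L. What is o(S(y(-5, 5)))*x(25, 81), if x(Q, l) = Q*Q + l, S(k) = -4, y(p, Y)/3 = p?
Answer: 101664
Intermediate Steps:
y(p, Y) = 3*p
x(Q, l) = l + Q² (x(Q, l) = Q² + l = l + Q²)
o(A) = A²*(-3 - 3*A) (o(A) = (-3*(1 + A))*A² = (-3 - 3*A)*A² = A²*(-3 - 3*A))
o(S(y(-5, 5)))*x(25, 81) = (3*(-4)²*(-1 - 1*(-4)))*(81 + 25²) = (3*16*(-1 + 4))*(81 + 625) = (3*16*3)*706 = 144*706 = 101664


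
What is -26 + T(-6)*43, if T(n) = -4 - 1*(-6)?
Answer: 60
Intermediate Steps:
T(n) = 2 (T(n) = -4 + 6 = 2)
-26 + T(-6)*43 = -26 + 2*43 = -26 + 86 = 60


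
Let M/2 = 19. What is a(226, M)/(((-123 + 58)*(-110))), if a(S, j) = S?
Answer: 113/3575 ≈ 0.031608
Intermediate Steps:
M = 38 (M = 2*19 = 38)
a(226, M)/(((-123 + 58)*(-110))) = 226/(((-123 + 58)*(-110))) = 226/((-65*(-110))) = 226/7150 = 226*(1/7150) = 113/3575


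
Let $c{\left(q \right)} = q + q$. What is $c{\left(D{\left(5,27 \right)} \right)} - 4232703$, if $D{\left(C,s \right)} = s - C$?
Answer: $-4232659$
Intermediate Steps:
$c{\left(q \right)} = 2 q$
$c{\left(D{\left(5,27 \right)} \right)} - 4232703 = 2 \left(27 - 5\right) - 4232703 = 2 \cdot 22 - 4232703 = 44 - 4232703 = -4232659$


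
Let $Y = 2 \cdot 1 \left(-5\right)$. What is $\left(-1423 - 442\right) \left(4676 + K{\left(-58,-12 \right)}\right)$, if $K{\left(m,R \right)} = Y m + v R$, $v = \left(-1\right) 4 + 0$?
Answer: $-9891960$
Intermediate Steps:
$v = -4$ ($v = -4 + 0 = -4$)
$Y = -10$ ($Y = 2 \left(-5\right) = -10$)
$K{\left(m,R \right)} = - 10 m - 4 R$
$\left(-1423 - 442\right) \left(4676 + K{\left(-58,-12 \right)}\right) = \left(-1423 - 442\right) \left(4676 - -628\right) = - 1865 \left(4676 + \left(580 + 48\right)\right) = - 1865 \left(4676 + 628\right) = \left(-1865\right) 5304 = -9891960$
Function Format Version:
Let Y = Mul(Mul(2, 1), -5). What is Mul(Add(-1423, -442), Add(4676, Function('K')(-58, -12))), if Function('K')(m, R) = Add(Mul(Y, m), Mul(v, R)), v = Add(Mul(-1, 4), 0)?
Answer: -9891960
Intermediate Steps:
v = -4 (v = Add(-4, 0) = -4)
Y = -10 (Y = Mul(2, -5) = -10)
Function('K')(m, R) = Add(Mul(-10, m), Mul(-4, R))
Mul(Add(-1423, -442), Add(4676, Function('K')(-58, -12))) = Mul(Add(-1423, -442), Add(4676, Add(Mul(-10, -58), Mul(-4, -12)))) = Mul(-1865, Add(4676, Add(580, 48))) = Mul(-1865, Add(4676, 628)) = Mul(-1865, 5304) = -9891960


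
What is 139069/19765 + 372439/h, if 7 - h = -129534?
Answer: 25376394164/2560377865 ≈ 9.9112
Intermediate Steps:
h = 129541 (h = 7 - 1*(-129534) = 7 + 129534 = 129541)
139069/19765 + 372439/h = 139069/19765 + 372439/129541 = 25376394164/2560377865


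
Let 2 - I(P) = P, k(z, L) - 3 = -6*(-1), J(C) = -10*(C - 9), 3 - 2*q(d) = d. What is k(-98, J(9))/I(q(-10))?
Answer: -2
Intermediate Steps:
q(d) = 3/2 - d/2
J(C) = 90 - 10*C (J(C) = -10*(-9 + C) = 90 - 10*C)
k(z, L) = 9 (k(z, L) = 3 - 6*(-1) = 3 + 6 = 9)
I(P) = 2 - P
k(-98, J(9))/I(q(-10)) = 9/(2 - (3/2 - 1/2*(-10))) = 9/(2 - (3/2 + 5)) = 9/(2 - 1*13/2) = 9/(2 - 13/2) = 9/(-9/2) = 9*(-2/9) = -2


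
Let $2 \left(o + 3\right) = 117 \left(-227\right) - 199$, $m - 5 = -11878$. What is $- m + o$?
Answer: $-1509$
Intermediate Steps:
$m = -11873$ ($m = 5 - 11878 = -11873$)
$o = -13382$ ($o = -3 + \frac{117 \left(-227\right) - 199}{2} = -3 + \frac{-26559 - 199}{2} = -3 + \frac{1}{2} \left(-26758\right) = -3 - 13379 = -13382$)
$- m + o = \left(-1\right) \left(-11873\right) - 13382 = 11873 - 13382 = -1509$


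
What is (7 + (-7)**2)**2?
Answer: 3136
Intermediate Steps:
(7 + (-7)**2)**2 = (7 + 49)**2 = 56**2 = 3136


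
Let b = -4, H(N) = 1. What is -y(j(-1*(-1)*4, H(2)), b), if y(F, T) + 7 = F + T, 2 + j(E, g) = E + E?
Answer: 5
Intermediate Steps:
j(E, g) = -2 + 2*E (j(E, g) = -2 + (E + E) = -2 + 2*E)
y(F, T) = -7 + F + T (y(F, T) = -7 + (F + T) = -7 + F + T)
-y(j(-1*(-1)*4, H(2)), b) = -(-7 + (-2 + 2*(-1*(-1)*4)) - 4) = -(-7 + (-2 + 2*(1*4)) - 4) = -(-7 + (-2 + 2*4) - 4) = -(-7 + (-2 + 8) - 4) = -(-7 + 6 - 4) = -1*(-5) = 5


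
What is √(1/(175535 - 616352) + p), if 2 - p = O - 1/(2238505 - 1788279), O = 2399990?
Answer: I*√94533749178067956449505968610/198467274642 ≈ 1549.2*I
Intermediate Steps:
p = -1080536997287/450226 (p = 2 - (2399990 - 1/(2238505 - 1788279)) = 2 - (2399990 - 1/450226) = 2 - 1*1080537897739/450226 = 2 - 1080537897739/450226 = -1080536997287/450226 ≈ -2.4000e+6)
√(1/(175535 - 616352) + p) = √(1/(175535 - 616352) - 1080536997287/450226) = √(1/(-440817) - 1080536997287/450226) = √(-1/440817 - 1080536997287/450226) = √(-476319077533513705/198467274642) = I*√94533749178067956449505968610/198467274642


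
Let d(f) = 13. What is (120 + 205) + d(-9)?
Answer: 338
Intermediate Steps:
(120 + 205) + d(-9) = (120 + 205) + 13 = 325 + 13 = 338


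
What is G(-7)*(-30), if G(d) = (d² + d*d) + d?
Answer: -2730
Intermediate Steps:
G(d) = d + 2*d² (G(d) = (d² + d²) + d = 2*d² + d = d + 2*d²)
G(-7)*(-30) = -7*(1 + 2*(-7))*(-30) = -7*(1 - 14)*(-30) = -7*(-13)*(-30) = 91*(-30) = -2730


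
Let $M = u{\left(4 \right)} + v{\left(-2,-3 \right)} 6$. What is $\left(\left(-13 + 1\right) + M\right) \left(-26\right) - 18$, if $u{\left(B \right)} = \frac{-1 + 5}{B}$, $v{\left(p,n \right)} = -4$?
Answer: $892$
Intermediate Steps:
$u{\left(B \right)} = \frac{4}{B}$
$M = -23$ ($M = \frac{4}{4} - 24 = 4 \cdot \frac{1}{4} - 24 = 1 - 24 = -23$)
$\left(\left(-13 + 1\right) + M\right) \left(-26\right) - 18 = \left(\left(-13 + 1\right) - 23\right) \left(-26\right) - 18 = \left(-12 - 23\right) \left(-26\right) - 18 = \left(-35\right) \left(-26\right) - 18 = 910 - 18 = 892$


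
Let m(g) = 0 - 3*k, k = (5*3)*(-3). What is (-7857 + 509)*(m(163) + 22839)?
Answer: -168812952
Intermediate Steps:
k = -45 (k = 15*(-3) = -45)
m(g) = 135 (m(g) = 0 - 3*(-45) = 0 + 135 = 135)
(-7857 + 509)*(m(163) + 22839) = (-7857 + 509)*(135 + 22839) = -7348*22974 = -168812952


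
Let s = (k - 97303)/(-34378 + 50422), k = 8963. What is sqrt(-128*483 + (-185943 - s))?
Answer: 2*I*sqrt(20336820882)/573 ≈ 497.76*I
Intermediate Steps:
s = -3155/573 (s = (8963 - 97303)/(-34378 + 50422) = -88340/16044 = -88340*1/16044 = -3155/573 ≈ -5.5061)
sqrt(-128*483 + (-185943 - s)) = sqrt(-128*483 + (-185943 - 1*(-3155/573))) = sqrt(-61824 + (-185943 + 3155/573)) = sqrt(-61824 - 106542184/573) = sqrt(-141967336/573) = 2*I*sqrt(20336820882)/573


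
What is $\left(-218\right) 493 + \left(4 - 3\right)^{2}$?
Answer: $-107473$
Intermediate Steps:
$\left(-218\right) 493 + \left(4 - 3\right)^{2} = -107474 + 1^{2} = -107474 + 1 = -107473$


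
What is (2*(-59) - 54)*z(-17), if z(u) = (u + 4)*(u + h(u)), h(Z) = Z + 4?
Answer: -67080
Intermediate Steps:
h(Z) = 4 + Z
z(u) = (4 + u)*(4 + 2*u) (z(u) = (u + 4)*(u + (4 + u)) = (4 + u)*(4 + 2*u))
(2*(-59) - 54)*z(-17) = (2*(-59) - 54)*(16 + 2*(-17)² + 12*(-17)) = (-118 - 54)*(16 + 2*289 - 204) = -172*(16 + 578 - 204) = -172*390 = -67080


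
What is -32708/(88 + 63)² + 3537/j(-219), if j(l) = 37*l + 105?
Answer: -114081907/60787466 ≈ -1.8767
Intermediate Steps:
j(l) = 105 + 37*l
-32708/(88 + 63)² + 3537/j(-219) = -32708/(88 + 63)² + 3537/(105 + 37*(-219)) = -32708/(151²) + 3537/(105 - 8103) = -32708/22801 + 3537/(-7998) = -32708*1/22801 + 3537*(-1/7998) = -32708/22801 - 1179/2666 = -114081907/60787466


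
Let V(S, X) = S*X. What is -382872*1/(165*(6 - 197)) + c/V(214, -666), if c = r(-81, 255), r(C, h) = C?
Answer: 2021148209/166357180 ≈ 12.149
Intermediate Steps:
c = -81
-382872*1/(165*(6 - 197)) + c/V(214, -666) = -382872*1/(165*(6 - 197)) - 81/(214*(-666)) = -382872/(165*(-191)) - 81/(-142524) = -382872/(-31515) - 81*(-1/142524) = -382872*(-1/31515) + 9/15836 = 127624/10505 + 9/15836 = 2021148209/166357180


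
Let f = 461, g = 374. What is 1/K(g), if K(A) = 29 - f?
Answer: -1/432 ≈ -0.0023148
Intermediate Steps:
K(A) = -432 (K(A) = 29 - 1*461 = 29 - 461 = -432)
1/K(g) = 1/(-432) = -1/432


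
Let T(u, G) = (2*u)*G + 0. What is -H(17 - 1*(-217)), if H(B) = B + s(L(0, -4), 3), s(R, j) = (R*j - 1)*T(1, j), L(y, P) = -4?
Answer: -156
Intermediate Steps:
T(u, G) = 2*G*u (T(u, G) = 2*G*u + 0 = 2*G*u)
s(R, j) = 2*j*(-1 + R*j) (s(R, j) = (R*j - 1)*(2*j*1) = (-1 + R*j)*(2*j) = 2*j*(-1 + R*j))
H(B) = -78 + B (H(B) = B + 2*3*(-1 - 4*3) = B + 2*3*(-1 - 12) = B + 2*3*(-13) = B - 78 = -78 + B)
-H(17 - 1*(-217)) = -(-78 + (17 - 1*(-217))) = -(-78 + (17 + 217)) = -(-78 + 234) = -1*156 = -156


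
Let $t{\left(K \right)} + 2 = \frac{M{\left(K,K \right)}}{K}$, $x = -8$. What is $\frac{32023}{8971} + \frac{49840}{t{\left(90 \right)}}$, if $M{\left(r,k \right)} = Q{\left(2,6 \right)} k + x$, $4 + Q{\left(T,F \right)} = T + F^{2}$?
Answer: $\frac{5041535957}{3220589} \approx 1565.4$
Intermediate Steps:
$Q{\left(T,F \right)} = -4 + T + F^{2}$ ($Q{\left(T,F \right)} = -4 + \left(T + F^{2}\right) = -4 + T + F^{2}$)
$M{\left(r,k \right)} = -8 + 34 k$ ($M{\left(r,k \right)} = \left(-4 + 2 + 6^{2}\right) k - 8 = \left(-4 + 2 + 36\right) k - 8 = 34 k - 8 = -8 + 34 k$)
$t{\left(K \right)} = -2 + \frac{-8 + 34 K}{K}$
$\frac{32023}{8971} + \frac{49840}{t{\left(90 \right)}} = \frac{32023}{8971} + \frac{49840}{32 - \frac{8}{90}} = 32023 \cdot \frac{1}{8971} + \frac{49840}{32 - \frac{4}{45}} = \frac{32023}{8971} + \frac{49840}{32 - \frac{4}{45}} = \frac{32023}{8971} + \frac{49840}{\frac{1436}{45}} = \frac{32023}{8971} + 49840 \cdot \frac{45}{1436} = \frac{32023}{8971} + \frac{560700}{359} = \frac{5041535957}{3220589}$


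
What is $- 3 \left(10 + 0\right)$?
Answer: $-30$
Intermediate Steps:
$- 3 \left(10 + 0\right) = \left(-3\right) 10 = -30$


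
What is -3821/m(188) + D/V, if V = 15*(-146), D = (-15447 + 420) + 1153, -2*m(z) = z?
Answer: 4836073/102930 ≈ 46.984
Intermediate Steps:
m(z) = -z/2
D = -13874 (D = -15027 + 1153 = -13874)
V = -2190
-3821/m(188) + D/V = -3821/((-½*188)) - 13874/(-2190) = -3821/(-94) - 13874*(-1/2190) = -3821*(-1/94) + 6937/1095 = 3821/94 + 6937/1095 = 4836073/102930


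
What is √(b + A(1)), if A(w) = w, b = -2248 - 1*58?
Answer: I*√2305 ≈ 48.01*I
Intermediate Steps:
b = -2306 (b = -2248 - 58 = -2306)
√(b + A(1)) = √(-2306 + 1) = √(-2305) = I*√2305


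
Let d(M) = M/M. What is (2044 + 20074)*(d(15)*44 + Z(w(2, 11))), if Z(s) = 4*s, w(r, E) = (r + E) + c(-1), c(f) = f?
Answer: 2034856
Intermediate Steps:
d(M) = 1
w(r, E) = -1 + E + r (w(r, E) = (r + E) - 1 = (E + r) - 1 = -1 + E + r)
(2044 + 20074)*(d(15)*44 + Z(w(2, 11))) = (2044 + 20074)*(1*44 + 4*(-1 + 11 + 2)) = 22118*(44 + 4*12) = 22118*(44 + 48) = 22118*92 = 2034856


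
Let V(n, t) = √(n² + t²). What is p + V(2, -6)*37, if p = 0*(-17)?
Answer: 74*√10 ≈ 234.01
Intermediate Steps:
p = 0
p + V(2, -6)*37 = 0 + √(2² + (-6)²)*37 = 0 + √(4 + 36)*37 = 0 + √40*37 = 0 + (2*√10)*37 = 0 + 74*√10 = 74*√10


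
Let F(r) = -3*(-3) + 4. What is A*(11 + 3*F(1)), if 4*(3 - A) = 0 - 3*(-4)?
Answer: 0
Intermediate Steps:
A = 0 (A = 3 - (0 - 3*(-4))/4 = 3 - (0 + 12)/4 = 3 - ¼*12 = 3 - 3 = 0)
F(r) = 13 (F(r) = 9 + 4 = 13)
A*(11 + 3*F(1)) = 0*(11 + 3*13) = 0*(11 + 39) = 0*50 = 0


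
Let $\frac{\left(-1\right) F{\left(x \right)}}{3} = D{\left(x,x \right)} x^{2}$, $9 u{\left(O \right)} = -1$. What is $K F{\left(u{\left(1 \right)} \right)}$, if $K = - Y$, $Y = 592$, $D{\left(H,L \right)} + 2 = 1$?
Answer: $- \frac{592}{27} \approx -21.926$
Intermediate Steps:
$D{\left(H,L \right)} = -1$ ($D{\left(H,L \right)} = -2 + 1 = -1$)
$u{\left(O \right)} = - \frac{1}{9}$ ($u{\left(O \right)} = \frac{1}{9} \left(-1\right) = - \frac{1}{9}$)
$F{\left(x \right)} = 3 x^{2}$ ($F{\left(x \right)} = - 3 \left(- x^{2}\right) = 3 x^{2}$)
$K = -592$ ($K = \left(-1\right) 592 = -592$)
$K F{\left(u{\left(1 \right)} \right)} = - 592 \cdot 3 \left(- \frac{1}{9}\right)^{2} = - 592 \cdot 3 \cdot \frac{1}{81} = \left(-592\right) \frac{1}{27} = - \frac{592}{27}$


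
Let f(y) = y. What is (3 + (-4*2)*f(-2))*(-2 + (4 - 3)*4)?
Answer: 38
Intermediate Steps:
(3 + (-4*2)*f(-2))*(-2 + (4 - 3)*4) = (3 - 4*2*(-2))*(-2 + (4 - 3)*4) = (3 - 8*(-2))*(-2 + 1*4) = (3 + 16)*(-2 + 4) = 19*2 = 38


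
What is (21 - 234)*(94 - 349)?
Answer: 54315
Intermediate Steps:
(21 - 234)*(94 - 349) = -213*(-255) = 54315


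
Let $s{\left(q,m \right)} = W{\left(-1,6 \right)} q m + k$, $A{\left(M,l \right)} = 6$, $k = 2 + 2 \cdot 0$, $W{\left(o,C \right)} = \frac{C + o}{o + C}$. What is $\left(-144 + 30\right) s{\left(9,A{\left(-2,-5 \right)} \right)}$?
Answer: $-6384$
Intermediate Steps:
$W{\left(o,C \right)} = 1$ ($W{\left(o,C \right)} = \frac{C + o}{C + o} = 1$)
$k = 2$ ($k = 2 + 0 = 2$)
$s{\left(q,m \right)} = 2 + m q$ ($s{\left(q,m \right)} = 1 q m + 2 = q m + 2 = m q + 2 = 2 + m q$)
$\left(-144 + 30\right) s{\left(9,A{\left(-2,-5 \right)} \right)} = \left(-144 + 30\right) \left(2 + 6 \cdot 9\right) = - 114 \left(2 + 54\right) = \left(-114\right) 56 = -6384$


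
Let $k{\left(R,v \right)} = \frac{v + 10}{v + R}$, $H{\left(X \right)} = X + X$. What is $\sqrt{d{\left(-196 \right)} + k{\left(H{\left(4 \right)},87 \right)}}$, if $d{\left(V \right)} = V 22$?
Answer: $\frac{i \sqrt{38906585}}{95} \approx 65.658 i$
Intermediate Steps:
$H{\left(X \right)} = 2 X$
$d{\left(V \right)} = 22 V$
$k{\left(R,v \right)} = \frac{10 + v}{R + v}$
$\sqrt{d{\left(-196 \right)} + k{\left(H{\left(4 \right)},87 \right)}} = \sqrt{22 \left(-196\right) + \frac{10 + 87}{2 \cdot 4 + 87}} = \sqrt{-4312 + \frac{1}{8 + 87} \cdot 97} = \sqrt{-4312 + \frac{1}{95} \cdot 97} = \sqrt{-4312 + \frac{97}{95}} = \sqrt{- \frac{409543}{95}} = \frac{i \sqrt{38906585}}{95}$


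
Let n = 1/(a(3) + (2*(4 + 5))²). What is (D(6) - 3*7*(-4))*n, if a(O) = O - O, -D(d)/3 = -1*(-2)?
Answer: 13/54 ≈ 0.24074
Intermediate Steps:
D(d) = -6 (D(d) = -(-3)*(-2) = -3*2 = -6)
a(O) = 0
n = 1/324 (n = 1/(0 + (2*(4 + 5))²) = 1/(0 + (2*9)²) = 1/(0 + 18²) = 1/(0 + 324) = 1/324 ≈ 0.0030864)
(D(6) - 3*7*(-4))*n = (-6 - 3*7*(-4))*(1/324) = (-6 - 21*(-4))*(1/324) = (-6 + 84)*(1/324) = 78*(1/324) = 13/54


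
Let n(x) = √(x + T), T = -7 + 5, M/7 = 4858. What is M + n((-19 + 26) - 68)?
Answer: 34006 + 3*I*√7 ≈ 34006.0 + 7.9373*I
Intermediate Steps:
M = 34006 (M = 7*4858 = 34006)
T = -2
n(x) = √(-2 + x) (n(x) = √(x - 2) = √(-2 + x))
M + n((-19 + 26) - 68) = 34006 + √(-2 + ((-19 + 26) - 68)) = 34006 + √(-2 + (7 - 68)) = 34006 + √(-2 - 61) = 34006 + √(-63) = 34006 + 3*I*√7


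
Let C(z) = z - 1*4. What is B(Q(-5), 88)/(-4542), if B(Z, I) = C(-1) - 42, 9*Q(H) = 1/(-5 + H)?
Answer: 47/4542 ≈ 0.010348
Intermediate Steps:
C(z) = -4 + z (C(z) = z - 4 = -4 + z)
Q(H) = 1/(9*(-5 + H))
B(Z, I) = -47 (B(Z, I) = (-4 - 1) - 42 = -5 - 42 = -47)
B(Q(-5), 88)/(-4542) = -47/(-4542) = -47*(-1/4542) = 47/4542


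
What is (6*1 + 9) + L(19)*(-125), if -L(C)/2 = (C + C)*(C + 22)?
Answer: 389515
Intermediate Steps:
L(C) = -4*C*(22 + C) (L(C) = -2*(C + C)*(C + 22) = -2*2*C*(22 + C) = -4*C*(22 + C))
(6*1 + 9) + L(19)*(-125) = (6*1 + 9) - 4*19*(22 + 19)*(-125) = (6 + 9) - 4*19*41*(-125) = 15 - 3116*(-125) = 15 + 389500 = 389515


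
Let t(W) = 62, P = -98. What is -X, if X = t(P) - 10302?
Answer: 10240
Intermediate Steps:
X = -10240 (X = 62 - 10302 = -10240)
-X = -1*(-10240) = 10240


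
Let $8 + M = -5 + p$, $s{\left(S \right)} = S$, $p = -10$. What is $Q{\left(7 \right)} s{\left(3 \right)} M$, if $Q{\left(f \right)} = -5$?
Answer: $345$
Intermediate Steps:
$M = -23$ ($M = -8 - 15 = -23$)
$Q{\left(7 \right)} s{\left(3 \right)} M = \left(-5\right) 3 \left(-23\right) = \left(-15\right) \left(-23\right) = 345$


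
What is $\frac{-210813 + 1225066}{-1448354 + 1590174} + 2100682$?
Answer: $\frac{297919735493}{141820} \approx 2.1007 \cdot 10^{6}$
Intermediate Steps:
$\frac{-210813 + 1225066}{-1448354 + 1590174} + 2100682 = \frac{1014253}{141820} + 2100682 = \frac{297919735493}{141820}$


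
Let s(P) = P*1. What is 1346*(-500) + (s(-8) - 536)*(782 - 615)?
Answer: -763848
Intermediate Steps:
s(P) = P
1346*(-500) + (s(-8) - 536)*(782 - 615) = 1346*(-500) + (-8 - 536)*(782 - 615) = -673000 - 544*167 = -673000 - 90848 = -763848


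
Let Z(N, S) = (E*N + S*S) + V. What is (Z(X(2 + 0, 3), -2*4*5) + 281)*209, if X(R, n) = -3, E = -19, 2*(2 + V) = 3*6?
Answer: 406505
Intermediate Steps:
V = 7 (V = -2 + (3*6)/2 = -2 + (½)*18 = -2 + 9 = 7)
Z(N, S) = 7 + S² - 19*N (Z(N, S) = (-19*N + S*S) + 7 = (-19*N + S²) + 7 = (S² - 19*N) + 7 = 7 + S² - 19*N)
(Z(X(2 + 0, 3), -2*4*5) + 281)*209 = ((7 + (-2*4*5)² - 19*(-3)) + 281)*209 = ((7 + (-8*5)² + 57) + 281)*209 = ((7 + (-40)² + 57) + 281)*209 = ((7 + 1600 + 57) + 281)*209 = (1664 + 281)*209 = 1945*209 = 406505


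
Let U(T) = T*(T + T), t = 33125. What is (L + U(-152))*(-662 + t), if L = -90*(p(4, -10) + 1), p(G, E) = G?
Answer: 1485441954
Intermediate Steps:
L = -450 (L = -90*(4 + 1) = -90*5 = -450)
U(T) = 2*T**2 (U(T) = T*(2*T) = 2*T**2)
(L + U(-152))*(-662 + t) = (-450 + 2*(-152)**2)*(-662 + 33125) = (-450 + 2*23104)*32463 = (-450 + 46208)*32463 = 45758*32463 = 1485441954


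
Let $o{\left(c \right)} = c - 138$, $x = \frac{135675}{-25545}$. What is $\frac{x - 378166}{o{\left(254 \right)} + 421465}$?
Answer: $- \frac{644025743}{717952443} \approx -0.89703$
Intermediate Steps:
$x = - \frac{9045}{1703}$ ($x = 135675 \left(- \frac{1}{25545}\right) = - \frac{9045}{1703} \approx -5.3112$)
$o{\left(c \right)} = -138 + c$ ($o{\left(c \right)} = c - 138 = -138 + c$)
$\frac{x - 378166}{o{\left(254 \right)} + 421465} = \frac{- \frac{9045}{1703} - 378166}{\left(-138 + 254\right) + 421465} = - \frac{644025743}{1703 \left(116 + 421465\right)} = - \frac{644025743}{1703 \cdot 421581} = \left(- \frac{644025743}{1703}\right) \frac{1}{421581} = - \frac{644025743}{717952443}$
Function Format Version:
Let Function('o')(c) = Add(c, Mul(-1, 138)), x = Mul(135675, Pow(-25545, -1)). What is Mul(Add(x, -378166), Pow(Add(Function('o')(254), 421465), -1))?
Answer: Rational(-644025743, 717952443) ≈ -0.89703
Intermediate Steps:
x = Rational(-9045, 1703) (x = Mul(135675, Rational(-1, 25545)) = Rational(-9045, 1703) ≈ -5.3112)
Function('o')(c) = Add(-138, c) (Function('o')(c) = Add(c, -138) = Add(-138, c))
Mul(Add(x, -378166), Pow(Add(Function('o')(254), 421465), -1)) = Mul(Add(Rational(-9045, 1703), -378166), Pow(Add(Add(-138, 254), 421465), -1)) = Mul(Rational(-644025743, 1703), Pow(Add(116, 421465), -1)) = Mul(Rational(-644025743, 1703), Pow(421581, -1)) = Mul(Rational(-644025743, 1703), Rational(1, 421581)) = Rational(-644025743, 717952443)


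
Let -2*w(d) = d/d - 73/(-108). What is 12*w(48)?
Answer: -181/18 ≈ -10.056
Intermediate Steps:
w(d) = -181/216 (w(d) = -(d/d - 73/(-108))/2 = -(1 - 73*(-1/108))/2 = -(1 + 73/108)/2 = -1/2*181/108 = -181/216)
12*w(48) = 12*(-181/216) = -181/18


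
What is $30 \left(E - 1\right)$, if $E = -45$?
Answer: $-1380$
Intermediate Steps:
$30 \left(E - 1\right) = 30 \left(-45 - 1\right) = 30 \left(-46\right) = -1380$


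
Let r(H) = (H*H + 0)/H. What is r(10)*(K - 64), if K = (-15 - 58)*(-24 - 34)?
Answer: 41700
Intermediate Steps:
K = 4234 (K = -73*(-58) = 4234)
r(H) = H (r(H) = (H**2 + 0)/H = H**2/H = H)
r(10)*(K - 64) = 10*(4234 - 64) = 10*4170 = 41700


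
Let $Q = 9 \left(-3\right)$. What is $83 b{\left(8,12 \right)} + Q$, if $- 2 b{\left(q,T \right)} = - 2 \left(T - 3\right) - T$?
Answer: $1218$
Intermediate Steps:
$Q = -27$
$b{\left(q,T \right)} = -3 + \frac{3 T}{2}$ ($b{\left(q,T \right)} = - \frac{- 2 \left(T - 3\right) - T}{2} = - \frac{- 2 \left(-3 + T\right) - T}{2} = - \frac{\left(6 - 2 T\right) - T}{2} = - \frac{6 - 3 T}{2} = -3 + \frac{3 T}{2}$)
$83 b{\left(8,12 \right)} + Q = 83 \left(-3 + \frac{3}{2} \cdot 12\right) - 27 = 83 \left(-3 + 18\right) - 27 = 83 \cdot 15 - 27 = 1245 - 27 = 1218$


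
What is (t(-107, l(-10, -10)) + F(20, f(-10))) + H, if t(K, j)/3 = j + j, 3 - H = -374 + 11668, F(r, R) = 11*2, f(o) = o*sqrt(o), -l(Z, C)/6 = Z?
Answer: -10909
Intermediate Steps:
l(Z, C) = -6*Z
f(o) = o**(3/2)
F(r, R) = 22
H = -11291 (H = 3 - (-374 + 11668) = 3 - 1*11294 = 3 - 11294 = -11291)
t(K, j) = 6*j (t(K, j) = 3*(j + j) = 3*(2*j) = 6*j)
(t(-107, l(-10, -10)) + F(20, f(-10))) + H = (6*(-6*(-10)) + 22) - 11291 = (6*60 + 22) - 11291 = (360 + 22) - 11291 = 382 - 11291 = -10909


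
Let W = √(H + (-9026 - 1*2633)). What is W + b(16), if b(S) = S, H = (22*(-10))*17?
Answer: 16 + 3*I*√1711 ≈ 16.0 + 124.09*I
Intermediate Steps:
H = -3740 (H = -220*17 = -3740)
W = 3*I*√1711 (W = √(-3740 + (-9026 - 1*2633)) = √(-3740 + (-9026 - 2633)) = √(-3740 - 11659) = √(-15399) = 3*I*√1711 ≈ 124.09*I)
W + b(16) = 3*I*√1711 + 16 = 16 + 3*I*√1711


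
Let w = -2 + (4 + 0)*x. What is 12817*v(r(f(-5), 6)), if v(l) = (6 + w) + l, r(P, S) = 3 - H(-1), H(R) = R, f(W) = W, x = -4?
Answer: -102536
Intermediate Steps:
w = -18 (w = -2 + (4 + 0)*(-4) = -2 + 4*(-4) = -2 - 16 = -18)
r(P, S) = 4 (r(P, S) = 3 - 1*(-1) = 3 + 1 = 4)
v(l) = -12 + l (v(l) = (6 - 18) + l = -12 + l)
12817*v(r(f(-5), 6)) = 12817*(-12 + 4) = 12817*(-8) = -102536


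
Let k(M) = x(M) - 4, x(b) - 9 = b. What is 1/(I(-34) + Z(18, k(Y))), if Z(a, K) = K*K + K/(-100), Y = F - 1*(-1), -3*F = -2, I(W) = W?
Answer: 45/467 ≈ 0.096360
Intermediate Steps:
x(b) = 9 + b
F = ⅔ (F = -⅓*(-2) = ⅔ ≈ 0.66667)
Y = 5/3 (Y = ⅔ - 1*(-1) = ⅔ + 1 = 5/3 ≈ 1.6667)
k(M) = 5 + M (k(M) = (9 + M) - 4 = 5 + M)
Z(a, K) = K² - K/100 (Z(a, K) = K² + K*(-1/100) = K² - K/100)
1/(I(-34) + Z(18, k(Y))) = 1/(-34 + (5 + 5/3)*(-1/100 + (5 + 5/3))) = 1/(-34 + 20*(-1/100 + 20/3)/3) = 1/(-34 + (20/3)*(1997/300)) = 1/(-34 + 1997/45) = 1/(467/45) = 45/467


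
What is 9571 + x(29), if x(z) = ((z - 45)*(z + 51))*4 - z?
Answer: 4422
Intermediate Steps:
x(z) = -z + 4*(-45 + z)*(51 + z) (x(z) = ((-45 + z)*(51 + z))*4 - z = 4*(-45 + z)*(51 + z) - z = -z + 4*(-45 + z)*(51 + z))
9571 + x(29) = 9571 + (-9180 + 4*29² + 23*29) = 9571 + (-9180 + 4*841 + 667) = 9571 + (-9180 + 3364 + 667) = 9571 - 5149 = 4422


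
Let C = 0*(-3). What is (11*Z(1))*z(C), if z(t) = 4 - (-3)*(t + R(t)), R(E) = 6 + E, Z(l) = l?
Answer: 242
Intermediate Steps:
C = 0
z(t) = 22 + 6*t (z(t) = 4 - (-3)*(t + (6 + t)) = 4 - (-3)*(6 + 2*t) = 4 - (-18 - 6*t) = 4 + (18 + 6*t) = 22 + 6*t)
(11*Z(1))*z(C) = (11*1)*(22 + 6*0) = 11*(22 + 0) = 11*22 = 242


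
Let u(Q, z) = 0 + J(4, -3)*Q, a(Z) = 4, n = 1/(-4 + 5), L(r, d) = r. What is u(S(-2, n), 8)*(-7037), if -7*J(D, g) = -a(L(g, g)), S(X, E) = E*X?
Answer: 56296/7 ≈ 8042.3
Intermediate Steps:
n = 1 (n = 1/1 = 1)
J(D, g) = 4/7 (J(D, g) = -(-1)*4/7 = -⅐*(-4) = 4/7)
u(Q, z) = 4*Q/7 (u(Q, z) = 0 + 4*Q/7 = 4*Q/7)
u(S(-2, n), 8)*(-7037) = (4*(1*(-2))/7)*(-7037) = ((4/7)*(-2))*(-7037) = -8/7*(-7037) = 56296/7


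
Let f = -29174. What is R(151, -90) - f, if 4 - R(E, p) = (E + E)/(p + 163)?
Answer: 2129692/73 ≈ 29174.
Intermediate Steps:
R(E, p) = 4 - 2*E/(163 + p) (R(E, p) = 4 - (E + E)/(p + 163) = 4 - 2*E/(163 + p))
R(151, -90) - f = 2*(326 - 1*151 + 2*(-90))/(163 - 90) - 1*(-29174) = 2*(326 - 151 - 180)/73 + 29174 = 2*(1/73)*(-5) + 29174 = -10/73 + 29174 = 2129692/73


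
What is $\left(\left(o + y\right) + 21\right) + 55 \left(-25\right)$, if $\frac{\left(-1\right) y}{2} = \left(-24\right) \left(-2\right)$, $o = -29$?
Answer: $-1479$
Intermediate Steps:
$y = -96$ ($y = - 2 \left(\left(-24\right) \left(-2\right)\right) = \left(-2\right) 48 = -96$)
$\left(\left(o + y\right) + 21\right) + 55 \left(-25\right) = \left(\left(-29 - 96\right) + 21\right) + 55 \left(-25\right) = \left(-125 + 21\right) - 1375 = -104 - 1375 = -1479$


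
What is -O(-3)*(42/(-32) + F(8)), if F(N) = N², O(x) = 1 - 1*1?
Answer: 0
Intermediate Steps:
O(x) = 0 (O(x) = 1 - 1 = 0)
-O(-3)*(42/(-32) + F(8)) = -0*(42/(-32) + 8²) = -0*(42*(-1/32) + 64) = -0*(-21/16 + 64) = -0*1003/16 = -1*0 = 0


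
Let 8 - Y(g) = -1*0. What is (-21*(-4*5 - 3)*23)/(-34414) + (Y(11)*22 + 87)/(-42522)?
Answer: -120356945/365838027 ≈ -0.32899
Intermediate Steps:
Y(g) = 8 (Y(g) = 8 - (-1)*0 = 8 - 1*0 = 8 + 0 = 8)
(-21*(-4*5 - 3)*23)/(-34414) + (Y(11)*22 + 87)/(-42522) = (-21*(-4*5 - 3)*23)/(-34414) + (8*22 + 87)/(-42522) = (-21*(-20 - 3)*23)*(-1/34414) + (176 + 87)*(-1/42522) = (-21*(-23)*23)*(-1/34414) + 263*(-1/42522) = (483*23)*(-1/34414) - 263/42522 = 11109*(-1/34414) - 263/42522 = -11109/34414 - 263/42522 = -120356945/365838027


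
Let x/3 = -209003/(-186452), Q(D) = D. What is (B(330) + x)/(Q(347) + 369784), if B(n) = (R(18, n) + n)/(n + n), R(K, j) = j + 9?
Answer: 22440097/1897820793330 ≈ 1.1824e-5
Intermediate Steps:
R(K, j) = 9 + j
B(n) = (9 + 2*n)/(2*n) (B(n) = ((9 + n) + n)/(n + n) = (9 + 2*n)/((2*n)) = (9 + 2*n)*(1/(2*n)) = (9 + 2*n)/(2*n))
x = 627009/186452 (x = 3*(-209003/(-186452)) = 3*(-209003*(-1/186452)) = 3*(209003/186452) = 627009/186452 ≈ 3.3628)
(B(330) + x)/(Q(347) + 369784) = ((9/2 + 330)/330 + 627009/186452)/(347 + 369784) = ((1/330)*(669/2) + 627009/186452)/370131 = (223/220 + 627009/186452)*(1/370131) = (22440097/5127430)*(1/370131) = 22440097/1897820793330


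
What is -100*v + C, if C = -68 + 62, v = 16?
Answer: -1606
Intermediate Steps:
C = -6
-100*v + C = -100*16 - 6 = -1600 - 6 = -1606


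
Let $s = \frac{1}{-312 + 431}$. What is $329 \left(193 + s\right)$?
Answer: $\frac{1079496}{17} \approx 63500.0$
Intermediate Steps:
$s = \frac{1}{119} \approx 0.0084034$
$329 \left(193 + s\right) = 329 \left(193 + \frac{1}{119}\right) = 329 \cdot \frac{22968}{119} = \frac{1079496}{17}$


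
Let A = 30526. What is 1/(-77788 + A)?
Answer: -1/47262 ≈ -2.1159e-5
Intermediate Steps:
1/(-77788 + A) = 1/(-77788 + 30526) = 1/(-47262) = -1/47262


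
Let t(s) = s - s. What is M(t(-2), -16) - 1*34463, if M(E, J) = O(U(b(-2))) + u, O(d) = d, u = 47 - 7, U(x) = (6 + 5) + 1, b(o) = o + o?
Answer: -34411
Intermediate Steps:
b(o) = 2*o
U(x) = 12 (U(x) = 11 + 1 = 12)
u = 40
t(s) = 0
M(E, J) = 52 (M(E, J) = 12 + 40 = 52)
M(t(-2), -16) - 1*34463 = 52 - 1*34463 = 52 - 34463 = -34411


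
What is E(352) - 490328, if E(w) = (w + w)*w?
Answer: -242520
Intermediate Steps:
E(w) = 2*w² (E(w) = (2*w)*w = 2*w²)
E(352) - 490328 = 2*352² - 490328 = 2*123904 - 490328 = 247808 - 490328 = -242520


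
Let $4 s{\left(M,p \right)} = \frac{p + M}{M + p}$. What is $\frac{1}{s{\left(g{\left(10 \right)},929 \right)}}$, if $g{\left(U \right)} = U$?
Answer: $4$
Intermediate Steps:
$s{\left(M,p \right)} = \frac{1}{4}$ ($s{\left(M,p \right)} = \frac{\left(p + M\right) \frac{1}{M + p}}{4} = \frac{\left(M + p\right) \frac{1}{M + p}}{4} = \frac{1}{4} \cdot 1 = \frac{1}{4}$)
$\frac{1}{s{\left(g{\left(10 \right)},929 \right)}} = \frac{1}{\frac{1}{4}} = 4$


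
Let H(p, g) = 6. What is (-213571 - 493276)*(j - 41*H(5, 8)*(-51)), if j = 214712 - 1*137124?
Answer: -63710947498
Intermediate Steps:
j = 77588 (j = 214712 - 137124 = 77588)
(-213571 - 493276)*(j - 41*H(5, 8)*(-51)) = (-213571 - 493276)*(77588 - 41*6*(-51)) = -706847*(77588 - 246*(-51)) = -706847*(77588 + 12546) = -706847*90134 = -63710947498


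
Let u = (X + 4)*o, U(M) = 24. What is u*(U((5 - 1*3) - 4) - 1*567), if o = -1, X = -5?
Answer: -543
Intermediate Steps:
u = 1 (u = (-5 + 4)*(-1) = -1*(-1) = 1)
u*(U((5 - 1*3) - 4) - 1*567) = 1*(24 - 1*567) = 1*(24 - 567) = 1*(-543) = -543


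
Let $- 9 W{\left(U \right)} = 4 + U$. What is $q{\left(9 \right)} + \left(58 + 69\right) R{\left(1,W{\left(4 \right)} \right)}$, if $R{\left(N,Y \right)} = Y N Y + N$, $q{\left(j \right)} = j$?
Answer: $\frac{19144}{81} \approx 236.35$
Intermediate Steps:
$W{\left(U \right)} = - \frac{4}{9} - \frac{U}{9}$ ($W{\left(U \right)} = - \frac{4 + U}{9} = - \frac{4}{9} - \frac{U}{9}$)
$R{\left(N,Y \right)} = N + N Y^{2}$ ($R{\left(N,Y \right)} = N Y Y + N = N Y^{2} + N = N + N Y^{2}$)
$q{\left(9 \right)} + \left(58 + 69\right) R{\left(1,W{\left(4 \right)} \right)} = 9 + \left(58 + 69\right) 1 \left(1 + \left(- \frac{4}{9} - \frac{4}{9}\right)^{2}\right) = 9 + 127 \cdot 1 \left(1 + \left(- \frac{4}{9} - \frac{4}{9}\right)^{2}\right) = 9 + 127 \cdot 1 \left(1 + \left(- \frac{8}{9}\right)^{2}\right) = 9 + 127 \cdot 1 \left(1 + \frac{64}{81}\right) = 9 + 127 \cdot 1 \cdot \frac{145}{81} = 9 + 127 \cdot \frac{145}{81} = 9 + \frac{18415}{81} = \frac{19144}{81}$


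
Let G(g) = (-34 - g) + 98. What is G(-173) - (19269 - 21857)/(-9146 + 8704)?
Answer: 51083/221 ≈ 231.14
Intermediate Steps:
G(g) = 64 - g
G(-173) - (19269 - 21857)/(-9146 + 8704) = (64 - 1*(-173)) - (19269 - 21857)/(-9146 + 8704) = (64 + 173) - (-2588)/(-442) = 237 - (-2588)*(-1)/442 = 237 - 1*1294/221 = 237 - 1294/221 = 51083/221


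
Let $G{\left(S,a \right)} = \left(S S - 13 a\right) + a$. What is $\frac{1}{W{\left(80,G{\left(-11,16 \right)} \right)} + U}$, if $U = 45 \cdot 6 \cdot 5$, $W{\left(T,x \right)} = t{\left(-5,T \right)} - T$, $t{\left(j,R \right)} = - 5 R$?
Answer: $\frac{1}{870} \approx 0.0011494$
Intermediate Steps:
$G{\left(S,a \right)} = S^{2} - 12 a$ ($G{\left(S,a \right)} = \left(S^{2} - 13 a\right) + a = S^{2} - 12 a$)
$W{\left(T,x \right)} = - 6 T$ ($W{\left(T,x \right)} = - 5 T - T = - 6 T$)
$U = 1350$ ($U = 270 \cdot 5 = 1350$)
$\frac{1}{W{\left(80,G{\left(-11,16 \right)} \right)} + U} = \frac{1}{\left(-6\right) 80 + 1350} = \frac{1}{-480 + 1350} = \frac{1}{870}$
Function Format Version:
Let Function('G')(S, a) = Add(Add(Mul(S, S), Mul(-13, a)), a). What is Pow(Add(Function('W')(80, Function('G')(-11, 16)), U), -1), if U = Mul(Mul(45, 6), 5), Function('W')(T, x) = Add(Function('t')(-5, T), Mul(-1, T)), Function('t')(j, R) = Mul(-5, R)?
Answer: Rational(1, 870) ≈ 0.0011494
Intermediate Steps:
Function('G')(S, a) = Add(Pow(S, 2), Mul(-12, a)) (Function('G')(S, a) = Add(Add(Pow(S, 2), Mul(-13, a)), a) = Add(Pow(S, 2), Mul(-12, a)))
Function('W')(T, x) = Mul(-6, T) (Function('W')(T, x) = Add(Mul(-5, T), Mul(-1, T)) = Mul(-6, T))
U = 1350 (U = Mul(270, 5) = 1350)
Pow(Add(Function('W')(80, Function('G')(-11, 16)), U), -1) = Pow(Add(Mul(-6, 80), 1350), -1) = Pow(Add(-480, 1350), -1) = Pow(870, -1) = Rational(1, 870)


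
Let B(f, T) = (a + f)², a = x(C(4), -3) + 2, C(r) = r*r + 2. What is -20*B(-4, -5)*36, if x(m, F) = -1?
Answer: -6480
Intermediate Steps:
C(r) = 2 + r² (C(r) = r² + 2 = 2 + r²)
a = 1 (a = -1 + 2 = 1)
B(f, T) = (1 + f)²
-20*B(-4, -5)*36 = -20*(1 - 4)²*36 = -20*(-3)²*36 = -20*9*36 = -180*36 = -6480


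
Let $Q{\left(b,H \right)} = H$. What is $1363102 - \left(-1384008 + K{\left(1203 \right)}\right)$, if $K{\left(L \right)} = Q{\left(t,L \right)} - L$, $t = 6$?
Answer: $2747110$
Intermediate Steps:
$K{\left(L \right)} = 0$ ($K{\left(L \right)} = L - L = 0$)
$1363102 - \left(-1384008 + K{\left(1203 \right)}\right) = 1363102 - \left(-1384008 + 0\right) = 1363102 - -1384008 = 1363102 + 1384008 = 2747110$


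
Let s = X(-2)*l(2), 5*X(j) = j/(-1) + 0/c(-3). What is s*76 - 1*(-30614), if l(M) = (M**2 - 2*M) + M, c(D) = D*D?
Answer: 153374/5 ≈ 30675.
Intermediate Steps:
c(D) = D**2
X(j) = -j/5 (X(j) = (j/(-1) + 0/((-3)**2))/5 = (j*(-1) + 0/9)/5 = (-j + 0*(1/9))/5 = (-j + 0)/5 = (-j)/5 = -j/5)
l(M) = M**2 - M
s = 4/5 (s = (-1/5*(-2))*(2*(-1 + 2)) = 2*(2*1)/5 = (2/5)*2 = 4/5 ≈ 0.80000)
s*76 - 1*(-30614) = (4/5)*76 - 1*(-30614) = 304/5 + 30614 = 153374/5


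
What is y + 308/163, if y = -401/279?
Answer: 20569/45477 ≈ 0.45229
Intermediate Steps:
y = -401/279 (y = -401*1/279 = -401/279 ≈ -1.4373)
y + 308/163 = -401/279 + 308/163 = 20569/45477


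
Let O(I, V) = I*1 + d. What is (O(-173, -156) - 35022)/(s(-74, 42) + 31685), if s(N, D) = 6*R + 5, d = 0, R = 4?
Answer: -35195/31714 ≈ -1.1098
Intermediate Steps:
s(N, D) = 29 (s(N, D) = 6*4 + 5 = 24 + 5 = 29)
O(I, V) = I (O(I, V) = I*1 + 0 = I + 0 = I)
(O(-173, -156) - 35022)/(s(-74, 42) + 31685) = (-173 - 35022)/(29 + 31685) = -35195/31714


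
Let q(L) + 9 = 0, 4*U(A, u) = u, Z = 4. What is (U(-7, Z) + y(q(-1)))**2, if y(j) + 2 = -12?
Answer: 169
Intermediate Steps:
U(A, u) = u/4
q(L) = -9 (q(L) = -9 + 0 = -9)
y(j) = -14 (y(j) = -2 - 12 = -14)
(U(-7, Z) + y(q(-1)))**2 = ((1/4)*4 - 14)**2 = (1 - 14)**2 = (-13)**2 = 169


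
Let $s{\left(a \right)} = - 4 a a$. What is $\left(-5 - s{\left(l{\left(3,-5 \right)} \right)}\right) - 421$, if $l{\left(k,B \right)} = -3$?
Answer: $-390$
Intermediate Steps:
$s{\left(a \right)} = - 4 a^{2}$
$\left(-5 - s{\left(l{\left(3,-5 \right)} \right)}\right) - 421 = \left(-5 - - 4 \left(-3\right)^{2}\right) - 421 = \left(-5 - \left(-4\right) 9\right) - 421 = \left(-5 - -36\right) - 421 = \left(-5 + 36\right) - 421 = 31 - 421 = -390$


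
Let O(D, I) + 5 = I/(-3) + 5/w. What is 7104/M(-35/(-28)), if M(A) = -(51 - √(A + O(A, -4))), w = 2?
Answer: -4347648/31211 - 14208*√3/31211 ≈ -140.09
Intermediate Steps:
O(D, I) = -5/2 - I/3 (O(D, I) = -5 + (I/(-3) + 5/2) = -5 + (I*(-⅓) + 5*(½)) = -5 + (-I/3 + 5/2) = -5 + (5/2 - I/3) = -5/2 - I/3)
M(A) = -51 + √(-7/6 + A) (M(A) = -(51 - √(A + (-5/2 - ⅓*(-4)))) = -(51 - √(A + (-5/2 + 4/3))) = -(51 - √(A - 7/6)) = -(51 - √(-7/6 + A)) = -51 + √(-7/6 + A))
7104/M(-35/(-28)) = 7104/(-51 + √(-42 + 36*(-35/(-28)))/6) = 7104/(-51 + √(-42 + 36*(-35*(-1/28)))/6) = 7104/(-51 + √(-42 + 36*(5/4))/6) = 7104/(-51 + √(-42 + 45)/6) = 7104/(-51 + √3/6)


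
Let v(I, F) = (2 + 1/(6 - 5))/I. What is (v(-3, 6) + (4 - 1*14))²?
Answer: 121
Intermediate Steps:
v(I, F) = 3/I (v(I, F) = (2 + 1/1)/I = (2 + 1)/I = 3/I)
(v(-3, 6) + (4 - 1*14))² = (3/(-3) + (4 - 1*14))² = (3*(-⅓) + (4 - 14))² = (-1 - 10)² = (-11)² = 121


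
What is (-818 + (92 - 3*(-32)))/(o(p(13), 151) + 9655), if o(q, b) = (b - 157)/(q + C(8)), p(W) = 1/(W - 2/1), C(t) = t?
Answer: -8010/122747 ≈ -0.065256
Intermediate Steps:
p(W) = 1/(-2 + W) (p(W) = 1/(W - 2*1) = 1/(W - 2) = 1/(-2 + W))
o(q, b) = (-157 + b)/(8 + q) (o(q, b) = (b - 157)/(q + 8) = (-157 + b)/(8 + q))
(-818 + (92 - 3*(-32)))/(o(p(13), 151) + 9655) = (-818 + (92 - 3*(-32)))/((-157 + 151)/(8 + 1/(-2 + 13)) + 9655) = (-818 + (92 + 96))/(-6/(8 + 1/11) + 9655) = (-818 + 188)/(-6/(8 + 1/11) + 9655) = -630/(-6/(89/11) + 9655) = -630/((11/89)*(-6) + 9655) = -630/(-66/89 + 9655) = -630/859229/89 = -630*89/859229 = -8010/122747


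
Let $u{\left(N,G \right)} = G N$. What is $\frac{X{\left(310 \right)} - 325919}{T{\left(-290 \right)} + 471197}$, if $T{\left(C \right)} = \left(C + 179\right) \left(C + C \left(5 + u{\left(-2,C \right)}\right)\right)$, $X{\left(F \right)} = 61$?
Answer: $- \frac{325858}{19334537} \approx -0.016854$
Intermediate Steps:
$T{\left(C \right)} = \left(179 + C\right) \left(C + C \left(5 - 2 C\right)\right)$ ($T{\left(C \right)} = \left(C + 179\right) \left(C + C \left(5 + C \left(-2\right)\right)\right) = \left(179 + C\right) \left(C + C \left(5 - 2 C\right)\right)$)
$\frac{X{\left(310 \right)} - 325919}{T{\left(-290 \right)} + 471197} = \frac{61 - 325919}{2 \left(-290\right) \left(537 - \left(-290\right)^{2} - -51040\right) + 471197} = - \frac{325858}{2 \left(-290\right) \left(537 - 84100 + 51040\right) + 471197} = - \frac{325858}{2 \left(-290\right) \left(-32523\right) + 471197} = - \frac{325858}{18863340 + 471197} = - \frac{325858}{19334537}$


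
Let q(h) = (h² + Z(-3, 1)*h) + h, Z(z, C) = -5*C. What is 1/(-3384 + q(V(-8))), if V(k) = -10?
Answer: -1/3244 ≈ -0.00030826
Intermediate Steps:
q(h) = h² - 4*h (q(h) = (h² + (-5*1)*h) + h = (h² - 5*h) + h = h² - 4*h)
1/(-3384 + q(V(-8))) = 1/(-3384 - 10*(-4 - 10)) = 1/(-3384 - 10*(-14)) = 1/(-3384 + 140) = 1/(-3244) = -1/3244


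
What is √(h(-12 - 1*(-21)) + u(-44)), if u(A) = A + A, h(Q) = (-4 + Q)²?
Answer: 3*I*√7 ≈ 7.9373*I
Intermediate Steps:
u(A) = 2*A
√(h(-12 - 1*(-21)) + u(-44)) = √((-4 + (-12 - 1*(-21)))² + 2*(-44)) = √((-4 + (-12 + 21))² - 88) = √((-4 + 9)² - 88) = √(5² - 88) = √(25 - 88) = √(-63) = 3*I*√7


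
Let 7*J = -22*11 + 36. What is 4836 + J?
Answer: 33646/7 ≈ 4806.6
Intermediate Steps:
J = -206/7 (J = (-22*11 + 36)/7 = (-242 + 36)/7 = (1/7)*(-206) = -206/7 ≈ -29.429)
4836 + J = 4836 - 206/7 = 33646/7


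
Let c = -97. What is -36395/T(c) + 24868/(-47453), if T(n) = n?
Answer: 1724639739/4602941 ≈ 374.68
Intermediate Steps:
-36395/T(c) + 24868/(-47453) = -36395/(-97) + 24868/(-47453) = -36395*(-1/97) + 24868*(-1/47453) = 36395/97 - 24868/47453 = 1724639739/4602941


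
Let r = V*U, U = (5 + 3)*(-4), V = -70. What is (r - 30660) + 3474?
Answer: -24946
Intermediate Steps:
U = -32 (U = 8*(-4) = -32)
r = 2240 (r = -70*(-32) = 2240)
(r - 30660) + 3474 = (2240 - 30660) + 3474 = -28420 + 3474 = -24946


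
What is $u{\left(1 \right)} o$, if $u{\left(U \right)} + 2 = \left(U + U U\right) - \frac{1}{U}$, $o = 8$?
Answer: $-8$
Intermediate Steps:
$u{\left(U \right)} = -2 + U + U^{2} - \frac{1}{U}$ ($u{\left(U \right)} = -2 - \left(\frac{1}{U} - U - U U\right) = -2 - \left(\frac{1}{U} - U - U^{2}\right) = -2 + \left(U + U^{2} - \frac{1}{U}\right) = -2 + U + U^{2} - \frac{1}{U}$)
$u{\left(1 \right)} o = \left(-2 + 1 + 1^{2} - 1^{-1}\right) 8 = \left(-2 + 1 + 1 - 1\right) 8 = \left(-1\right) 8 = -8$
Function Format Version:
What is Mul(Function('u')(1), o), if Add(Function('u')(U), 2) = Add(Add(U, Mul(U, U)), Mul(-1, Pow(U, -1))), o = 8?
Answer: -8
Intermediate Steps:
Function('u')(U) = Add(-2, U, Pow(U, 2), Mul(-1, Pow(U, -1))) (Function('u')(U) = Add(-2, Add(Add(U, Mul(U, U)), Mul(-1, Pow(U, -1)))) = Add(-2, Add(Add(U, Pow(U, 2)), Mul(-1, Pow(U, -1)))) = Add(-2, Add(U, Pow(U, 2), Mul(-1, Pow(U, -1)))) = Add(-2, U, Pow(U, 2), Mul(-1, Pow(U, -1))))
Mul(Function('u')(1), o) = Mul(Add(-2, 1, Pow(1, 2), Mul(-1, Pow(1, -1))), 8) = Mul(Add(-2, 1, 1, Mul(-1, 1)), 8) = Mul(Add(-2, 1, 1, -1), 8) = Mul(-1, 8) = -8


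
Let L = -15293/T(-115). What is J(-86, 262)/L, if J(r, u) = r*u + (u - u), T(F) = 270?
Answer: 6083640/15293 ≈ 397.81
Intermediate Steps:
J(r, u) = r*u (J(r, u) = r*u + 0 = r*u)
L = -15293/270 ≈ -56.641
J(-86, 262)/L = (-86*262)/(-15293/270) = -22532*(-270/15293) = 6083640/15293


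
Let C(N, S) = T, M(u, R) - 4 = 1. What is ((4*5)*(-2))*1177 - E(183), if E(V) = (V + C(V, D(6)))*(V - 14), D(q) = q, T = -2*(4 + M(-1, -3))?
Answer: -74965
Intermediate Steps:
M(u, R) = 5 (M(u, R) = 4 + 1 = 5)
T = -18 (T = -2*(4 + 5) = -2*9 = -18)
C(N, S) = -18
E(V) = (-18 + V)*(-14 + V) (E(V) = (V - 18)*(V - 14) = (-18 + V)*(-14 + V))
((4*5)*(-2))*1177 - E(183) = ((4*5)*(-2))*1177 - (252 + 183**2 - 32*183) = (20*(-2))*1177 - (252 + 33489 - 5856) = -40*1177 - 1*27885 = -47080 - 27885 = -74965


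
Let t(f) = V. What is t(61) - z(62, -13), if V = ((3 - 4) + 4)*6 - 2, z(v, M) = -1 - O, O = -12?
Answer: 5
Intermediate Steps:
z(v, M) = 11 (z(v, M) = -1 - 1*(-12) = -1 + 12 = 11)
V = 16 (V = (-1 + 4)*6 - 2 = 3*6 - 2 = 18 - 2 = 16)
t(f) = 16
t(61) - z(62, -13) = 16 - 1*11 = 16 - 11 = 5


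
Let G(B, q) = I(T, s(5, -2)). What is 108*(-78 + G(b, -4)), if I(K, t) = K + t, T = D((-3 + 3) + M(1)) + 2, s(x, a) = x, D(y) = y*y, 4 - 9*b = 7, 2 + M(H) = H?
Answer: -7560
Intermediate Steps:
M(H) = -2 + H
b = -⅓ (b = 4/9 - ⅑*7 = 4/9 - 7/9 = -⅓ ≈ -0.33333)
D(y) = y²
T = 3 (T = ((-3 + 3) + (-2 + 1))² + 2 = (0 - 1)² + 2 = (-1)² + 2 = 1 + 2 = 3)
G(B, q) = 8 (G(B, q) = 3 + 5 = 8)
108*(-78 + G(b, -4)) = 108*(-78 + 8) = 108*(-70) = -7560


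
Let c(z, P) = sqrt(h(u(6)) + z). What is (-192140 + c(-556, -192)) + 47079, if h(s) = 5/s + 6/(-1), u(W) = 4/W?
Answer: -145061 + I*sqrt(2218)/2 ≈ -1.4506e+5 + 23.548*I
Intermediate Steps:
h(s) = -6 + 5/s (h(s) = 5/s + 6*(-1) = 5/s - 6 = -6 + 5/s)
c(z, P) = sqrt(3/2 + z) (c(z, P) = sqrt((-6 + 5/((4/6))) + z) = sqrt((-6 + 5/((4*(1/6)))) + z) = sqrt((-6 + 5/(2/3)) + z) = sqrt((-6 + 5*(3/2)) + z) = sqrt((-6 + 15/2) + z) = sqrt(3/2 + z))
(-192140 + c(-556, -192)) + 47079 = (-192140 + sqrt(6 + 4*(-556))/2) + 47079 = (-192140 + sqrt(6 - 2224)/2) + 47079 = (-192140 + sqrt(-2218)/2) + 47079 = (-192140 + (I*sqrt(2218))/2) + 47079 = (-192140 + I*sqrt(2218)/2) + 47079 = -145061 + I*sqrt(2218)/2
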